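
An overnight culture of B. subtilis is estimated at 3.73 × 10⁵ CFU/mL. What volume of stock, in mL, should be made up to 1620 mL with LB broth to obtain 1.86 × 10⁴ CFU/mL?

V₁ = C₂V₂/C₁ = 1.86 × 10⁴ × 1620 / 3.73 × 10⁵ = 80.8 mL.

80.8 mL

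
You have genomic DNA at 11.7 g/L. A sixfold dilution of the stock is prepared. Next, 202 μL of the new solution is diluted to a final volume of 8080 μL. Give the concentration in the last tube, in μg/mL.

48.7 μg/mL

Overall dilution factor = 6 × 40 = 240.
11.7 g/L / 240 = 0.0487 g/L = 48.7 μg/mL.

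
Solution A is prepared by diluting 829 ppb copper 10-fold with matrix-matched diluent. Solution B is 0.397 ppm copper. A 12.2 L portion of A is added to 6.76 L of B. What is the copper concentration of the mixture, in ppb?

C_A = 829 ppb / 10 = 82.9 ppb.
C_B = 0.397 ppm = 397 ppb.
C_mix = (C_A·V_A + C_B·V_B)/(V_A + V_B) = (82.9×12.2 + 397×6.76) / 18.96 = 195 ppb.

195 ppb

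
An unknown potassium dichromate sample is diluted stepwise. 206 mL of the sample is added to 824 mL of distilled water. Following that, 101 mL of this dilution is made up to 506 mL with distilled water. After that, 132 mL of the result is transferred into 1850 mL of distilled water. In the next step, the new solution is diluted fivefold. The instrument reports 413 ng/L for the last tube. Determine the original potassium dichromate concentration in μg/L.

777 μg/L

Overall dilution factor = 5 × 5.010 × 15.02 × 5 = 1881.
Original = 413 ng/L × 1881 = 7.77 × 10⁵ ng/L = 777 μg/L.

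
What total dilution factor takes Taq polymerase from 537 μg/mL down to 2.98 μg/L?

1.80 × 10⁵

Factor = C₀/C_target = 537 μg/mL / 2.98 μg/L = 1.80 × 10⁵.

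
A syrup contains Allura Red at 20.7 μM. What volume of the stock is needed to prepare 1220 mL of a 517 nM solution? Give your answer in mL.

517 nM = 0.517 μM.
V₁ = C₂V₂/C₁ = 0.517 × 1220 / 20.7 = 30.5 mL.

30.5 mL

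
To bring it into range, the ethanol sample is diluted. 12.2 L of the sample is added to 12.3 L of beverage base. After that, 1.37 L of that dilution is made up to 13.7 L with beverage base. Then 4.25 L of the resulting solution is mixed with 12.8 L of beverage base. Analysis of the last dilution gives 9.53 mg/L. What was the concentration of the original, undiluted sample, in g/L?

0.768 g/L

Overall dilution factor = 2.008 × 10 × 4.012 = 80.6.
Original = 9.53 mg/L × 80.6 = 768 mg/L = 0.768 g/L.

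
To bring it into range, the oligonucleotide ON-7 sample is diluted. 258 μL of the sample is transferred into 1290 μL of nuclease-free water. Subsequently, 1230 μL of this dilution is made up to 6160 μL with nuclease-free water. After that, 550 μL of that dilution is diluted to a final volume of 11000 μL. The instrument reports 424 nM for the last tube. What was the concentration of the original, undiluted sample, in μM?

Overall dilution factor = 6 × 5.008 × 20 = 601.
Original = 424 nM × 601 = 2.55 × 10⁵ nM = 255 μM.

255 μM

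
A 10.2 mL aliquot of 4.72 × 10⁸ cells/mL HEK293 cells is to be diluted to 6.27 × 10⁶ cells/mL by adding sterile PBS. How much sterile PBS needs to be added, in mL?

758 mL

V₂ = C₁V₁/C₂ = 4.72 × 10⁸ × 10.2 / 6.27 × 10⁶ = 768 mL.
Diluent to add = V₂ − V₁ = 768 − 10.2 = 758 mL.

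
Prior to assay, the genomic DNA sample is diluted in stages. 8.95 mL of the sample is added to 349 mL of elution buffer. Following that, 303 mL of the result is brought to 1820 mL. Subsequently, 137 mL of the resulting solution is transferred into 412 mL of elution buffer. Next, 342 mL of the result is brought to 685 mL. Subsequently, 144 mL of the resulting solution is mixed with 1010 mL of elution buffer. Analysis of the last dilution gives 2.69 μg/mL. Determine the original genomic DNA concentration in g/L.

Overall dilution factor = 39.99 × 6.007 × 4.007 × 2.003 × 8.014 = 1.55 × 10⁴.
Original = 2.69 μg/mL × 1.55 × 10⁴ = 4.16 × 10⁴ μg/mL = 41.6 g/L.

41.6 g/L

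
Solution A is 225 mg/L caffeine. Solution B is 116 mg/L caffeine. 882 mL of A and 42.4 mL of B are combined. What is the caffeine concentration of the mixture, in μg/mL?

220 μg/mL

C_mix = (C_A·V_A + C_B·V_B)/(V_A + V_B) = (225×882 + 116×42.4) / 924.4 = 220 mg/L = 220 μg/mL.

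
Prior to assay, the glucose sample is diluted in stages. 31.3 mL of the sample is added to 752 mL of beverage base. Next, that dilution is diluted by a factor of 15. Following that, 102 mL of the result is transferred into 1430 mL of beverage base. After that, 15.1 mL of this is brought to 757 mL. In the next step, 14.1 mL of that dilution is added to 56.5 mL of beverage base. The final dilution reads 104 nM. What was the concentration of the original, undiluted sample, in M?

Overall dilution factor = 25.03 × 15 × 15.02 × 50.13 × 5.007 = 1.42 × 10⁶.
Original = 104 nM × 1.42 × 10⁶ = 1.47 × 10⁸ nM = 0.147 M.

0.147 M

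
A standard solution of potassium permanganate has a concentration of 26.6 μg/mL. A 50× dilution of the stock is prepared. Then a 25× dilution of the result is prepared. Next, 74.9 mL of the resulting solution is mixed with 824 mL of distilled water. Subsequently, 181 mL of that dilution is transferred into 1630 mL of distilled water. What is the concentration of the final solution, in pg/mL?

177 pg/mL

Overall dilution factor = 50 × 25 × 12.00 × 10.01 = 1.50 × 10⁵.
26.6 μg/mL / 1.50 × 10⁵ = 1.77 × 10⁻⁴ μg/mL = 177 pg/mL.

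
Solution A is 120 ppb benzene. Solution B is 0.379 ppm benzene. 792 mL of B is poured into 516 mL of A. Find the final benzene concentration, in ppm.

0.277 ppm

C_B = 0.379 ppm = 379 ppb.
C_mix = (C_A·V_A + C_B·V_B)/(V_A + V_B) = (120×516 + 379×792) / 1308 = 277 ppb = 0.277 ppm.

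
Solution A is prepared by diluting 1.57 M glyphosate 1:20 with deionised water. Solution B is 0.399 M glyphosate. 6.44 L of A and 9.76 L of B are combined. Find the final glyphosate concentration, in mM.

272 mM

C_A = 1.57 M / 20 = 0.0785 M.
C_mix = (C_A·V_A + C_B·V_B)/(V_A + V_B) = (0.0785×6.44 + 0.399×9.76) / 16.20 = 0.272 M = 272 mM.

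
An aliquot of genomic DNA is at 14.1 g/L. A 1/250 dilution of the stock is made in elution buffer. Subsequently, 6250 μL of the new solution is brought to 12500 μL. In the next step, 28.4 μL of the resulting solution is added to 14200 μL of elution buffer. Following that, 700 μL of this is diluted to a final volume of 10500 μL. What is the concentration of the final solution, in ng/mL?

Overall dilution factor = 250 × 2 × 501 × 15 = 3.76 × 10⁶.
14.1 g/L / 3.76 × 10⁶ = 3.75 × 10⁻⁶ g/L = 3.75 ng/mL.

3.75 ng/mL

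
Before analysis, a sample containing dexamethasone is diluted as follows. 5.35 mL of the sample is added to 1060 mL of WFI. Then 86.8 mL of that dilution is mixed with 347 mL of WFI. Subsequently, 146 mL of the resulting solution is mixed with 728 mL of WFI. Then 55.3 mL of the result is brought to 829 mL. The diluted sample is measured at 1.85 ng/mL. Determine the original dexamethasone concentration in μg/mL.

165 μg/mL

Overall dilution factor = 199.1 × 4.998 × 5.986 × 14.99 = 8.93 × 10⁴.
Original = 1.85 ng/mL × 8.93 × 10⁴ = 1.65 × 10⁵ ng/mL = 165 μg/mL.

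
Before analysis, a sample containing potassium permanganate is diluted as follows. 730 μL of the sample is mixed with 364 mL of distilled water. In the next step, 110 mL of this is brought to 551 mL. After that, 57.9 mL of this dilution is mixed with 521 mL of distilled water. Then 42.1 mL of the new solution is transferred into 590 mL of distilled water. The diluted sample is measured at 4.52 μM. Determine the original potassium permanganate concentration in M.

1.70 M

Overall dilution factor = 499.6 × 5.009 × 9.998 × 15.01 = 3.76 × 10⁵.
Original = 4.52 μM × 3.76 × 10⁵ = 1.70 × 10⁶ μM = 1.70 M.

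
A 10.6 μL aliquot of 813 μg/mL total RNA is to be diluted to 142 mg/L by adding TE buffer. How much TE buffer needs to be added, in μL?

50.1 μL

142 mg/L = 142 μg/mL.
V₂ = C₁V₁/C₂ = 813 × 10.6 / 142 = 60.7 μL.
Diluent to add = V₂ − V₁ = 60.7 − 10.6 = 50.1 μL.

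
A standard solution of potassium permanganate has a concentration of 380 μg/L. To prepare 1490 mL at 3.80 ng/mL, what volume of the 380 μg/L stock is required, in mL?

3.80 ng/mL = 3.80 μg/L.
V₁ = C₂V₂/C₁ = 3.80 × 1490 / 380 = 14.9 mL.

14.9 mL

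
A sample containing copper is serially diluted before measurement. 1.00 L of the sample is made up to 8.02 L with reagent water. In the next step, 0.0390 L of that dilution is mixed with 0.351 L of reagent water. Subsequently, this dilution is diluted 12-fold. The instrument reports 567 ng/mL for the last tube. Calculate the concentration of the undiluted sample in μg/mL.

546 μg/mL

Overall dilution factor = 8.020 × 10 × 12 = 962.
Original = 567 ng/mL × 962 = 5.46 × 10⁵ ng/mL = 546 μg/mL.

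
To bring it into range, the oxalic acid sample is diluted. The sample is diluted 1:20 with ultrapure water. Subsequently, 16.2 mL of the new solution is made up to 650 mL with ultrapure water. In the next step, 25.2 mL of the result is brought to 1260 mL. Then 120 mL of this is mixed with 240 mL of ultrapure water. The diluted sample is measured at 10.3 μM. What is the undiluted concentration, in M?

1.24 M

Overall dilution factor = 20 × 40.12 × 50 × 3 = 1.20 × 10⁵.
Original = 10.3 μM × 1.20 × 10⁵ = 1.24 × 10⁶ μM = 1.24 M.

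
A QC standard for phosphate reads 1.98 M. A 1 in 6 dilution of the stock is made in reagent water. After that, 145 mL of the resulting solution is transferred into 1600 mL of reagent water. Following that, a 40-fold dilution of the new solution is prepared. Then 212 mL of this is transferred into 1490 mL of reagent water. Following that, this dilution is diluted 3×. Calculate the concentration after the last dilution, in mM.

0.0285 mM

Overall dilution factor = 6 × 12.03 × 40 × 8.028 × 3 = 6.96 × 10⁴.
1.98 M / 6.96 × 10⁴ = 2.85 × 10⁻⁵ M = 0.0285 mM.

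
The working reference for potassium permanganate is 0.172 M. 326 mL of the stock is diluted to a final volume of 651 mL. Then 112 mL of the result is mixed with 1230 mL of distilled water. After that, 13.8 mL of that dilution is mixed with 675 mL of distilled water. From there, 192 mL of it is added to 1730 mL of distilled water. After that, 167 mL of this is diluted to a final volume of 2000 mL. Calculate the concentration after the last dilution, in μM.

Overall dilution factor = 1.997 × 11.98 × 49.91 × 10.01 × 11.98 = 1.43 × 10⁵.
0.172 M / 1.43 × 10⁵ = 1.20 × 10⁻⁶ M = 1.20 μM.

1.20 μM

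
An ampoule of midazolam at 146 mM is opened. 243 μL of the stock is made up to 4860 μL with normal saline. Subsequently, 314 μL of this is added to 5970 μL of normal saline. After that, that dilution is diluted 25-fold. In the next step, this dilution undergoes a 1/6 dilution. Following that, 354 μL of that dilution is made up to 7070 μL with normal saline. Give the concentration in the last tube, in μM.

Overall dilution factor = 20 × 20.01 × 25 × 6 × 19.97 = 1.20 × 10⁶.
146 mM / 1.20 × 10⁶ = 1.22 × 10⁻⁴ mM = 0.122 μM.

0.122 μM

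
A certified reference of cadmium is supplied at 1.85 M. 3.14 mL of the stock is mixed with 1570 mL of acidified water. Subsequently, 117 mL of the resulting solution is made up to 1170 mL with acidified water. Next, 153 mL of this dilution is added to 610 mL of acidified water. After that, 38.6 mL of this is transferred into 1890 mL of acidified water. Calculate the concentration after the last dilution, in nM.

1480 nM

Overall dilution factor = 501 × 10 × 4.987 × 49.96 = 1.25 × 10⁶.
1.85 M / 1.25 × 10⁶ = 1.48 × 10⁻⁶ M = 1480 nM.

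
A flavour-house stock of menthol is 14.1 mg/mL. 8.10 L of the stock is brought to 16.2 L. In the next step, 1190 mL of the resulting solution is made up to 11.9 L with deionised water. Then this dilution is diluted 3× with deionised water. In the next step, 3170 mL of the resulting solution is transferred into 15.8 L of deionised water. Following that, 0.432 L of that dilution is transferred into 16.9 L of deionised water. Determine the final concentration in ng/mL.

Overall dilution factor = 2 × 10 × 3 × 5.984 × 40.12 = 1.44 × 10⁴.
14.1 mg/mL / 1.44 × 10⁴ = 9.79 × 10⁻⁴ mg/mL = 979 ng/mL.

979 ng/mL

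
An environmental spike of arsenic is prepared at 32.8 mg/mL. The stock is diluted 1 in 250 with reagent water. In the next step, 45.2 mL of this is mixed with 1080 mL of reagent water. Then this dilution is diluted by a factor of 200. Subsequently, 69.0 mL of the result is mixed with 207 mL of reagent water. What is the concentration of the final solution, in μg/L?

6.59 μg/L

Overall dilution factor = 250 × 24.89 × 200 × 4 = 4.98 × 10⁶.
32.8 mg/mL / 4.98 × 10⁶ = 6.59 × 10⁻⁶ mg/mL = 6.59 μg/L.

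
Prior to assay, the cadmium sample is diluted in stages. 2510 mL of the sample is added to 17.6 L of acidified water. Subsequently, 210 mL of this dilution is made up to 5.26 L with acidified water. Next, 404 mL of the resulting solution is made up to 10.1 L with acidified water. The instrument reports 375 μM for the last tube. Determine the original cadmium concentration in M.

1.88 M

Overall dilution factor = 8.012 × 25.05 × 25 = 5017.
Original = 375 μM × 5017 = 1.88 × 10⁶ μM = 1.88 M.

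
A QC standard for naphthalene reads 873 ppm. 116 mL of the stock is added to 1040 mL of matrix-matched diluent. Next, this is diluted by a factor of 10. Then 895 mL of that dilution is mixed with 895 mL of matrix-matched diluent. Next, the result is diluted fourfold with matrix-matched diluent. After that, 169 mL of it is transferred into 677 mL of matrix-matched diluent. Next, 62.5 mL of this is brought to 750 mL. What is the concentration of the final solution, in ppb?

18.2 ppb

Overall dilution factor = 9.966 × 10 × 2 × 4 × 5.006 × 12 = 4.79 × 10⁴.
873 ppm / 4.79 × 10⁴ = 0.0182 ppm = 18.2 ppb.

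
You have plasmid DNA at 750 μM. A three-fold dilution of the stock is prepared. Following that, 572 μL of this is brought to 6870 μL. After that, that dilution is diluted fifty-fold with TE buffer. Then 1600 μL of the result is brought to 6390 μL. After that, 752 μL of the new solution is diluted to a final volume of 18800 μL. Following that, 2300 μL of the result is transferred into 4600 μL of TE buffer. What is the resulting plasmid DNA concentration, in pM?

Overall dilution factor = 3 × 12.01 × 50 × 3.994 × 25 × 3 = 5.40 × 10⁵.
750 μM / 5.40 × 10⁵ = 1.39 × 10⁻³ μM = 1390 pM.

1390 pM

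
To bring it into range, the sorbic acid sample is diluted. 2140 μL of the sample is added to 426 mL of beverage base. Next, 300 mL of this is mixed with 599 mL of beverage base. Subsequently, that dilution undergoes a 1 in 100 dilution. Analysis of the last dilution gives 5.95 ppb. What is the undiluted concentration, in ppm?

357 ppm

Overall dilution factor = 200.1 × 2.997 × 100 = 6.00 × 10⁴.
Original = 5.95 ppb × 6.00 × 10⁴ = 3.57 × 10⁵ ppb = 357 ppm.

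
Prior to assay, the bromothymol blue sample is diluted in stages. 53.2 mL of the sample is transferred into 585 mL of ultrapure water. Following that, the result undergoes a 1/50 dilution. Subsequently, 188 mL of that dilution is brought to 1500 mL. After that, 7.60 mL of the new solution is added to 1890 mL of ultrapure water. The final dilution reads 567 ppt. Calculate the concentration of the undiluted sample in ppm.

Overall dilution factor = 12.00 × 50 × 7.979 × 249.7 = 1.19 × 10⁶.
Original = 567 ppt × 1.19 × 10⁶ = 6.78 × 10⁸ ppt = 678 ppm.

678 ppm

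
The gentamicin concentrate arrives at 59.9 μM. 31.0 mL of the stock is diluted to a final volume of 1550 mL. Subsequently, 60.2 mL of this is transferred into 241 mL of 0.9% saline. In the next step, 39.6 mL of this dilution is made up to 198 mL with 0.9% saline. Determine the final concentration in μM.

Overall dilution factor = 50 × 5.003 × 5 = 1251.
59.9 μM / 1251 = 0.0479 μM.

0.0479 μM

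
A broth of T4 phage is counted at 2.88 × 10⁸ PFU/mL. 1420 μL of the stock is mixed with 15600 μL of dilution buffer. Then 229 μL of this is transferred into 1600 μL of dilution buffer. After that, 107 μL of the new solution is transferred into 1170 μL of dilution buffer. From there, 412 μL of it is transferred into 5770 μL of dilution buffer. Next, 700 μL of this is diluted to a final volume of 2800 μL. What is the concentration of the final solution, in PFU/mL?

4200 PFU/mL

Overall dilution factor = 11.99 × 7.987 × 11.93 × 15.00 × 4 = 6.86 × 10⁴.
2.88 × 10⁸ PFU/mL / 6.86 × 10⁴ = 4200 PFU/mL.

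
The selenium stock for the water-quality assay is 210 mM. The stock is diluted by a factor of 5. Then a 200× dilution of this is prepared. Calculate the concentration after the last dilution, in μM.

210 μM

Overall dilution factor = 5 × 200 = 1000.
210 mM / 1000 = 0.210 mM = 210 μM.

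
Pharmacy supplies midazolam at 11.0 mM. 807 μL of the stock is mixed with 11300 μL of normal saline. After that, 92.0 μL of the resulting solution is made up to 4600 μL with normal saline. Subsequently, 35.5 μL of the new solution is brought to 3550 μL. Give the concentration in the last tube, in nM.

147 nM

Overall dilution factor = 15.00 × 50 × 100 = 7.50 × 10⁴.
11.0 mM / 7.50 × 10⁴ = 1.47 × 10⁻⁴ mM = 147 nM.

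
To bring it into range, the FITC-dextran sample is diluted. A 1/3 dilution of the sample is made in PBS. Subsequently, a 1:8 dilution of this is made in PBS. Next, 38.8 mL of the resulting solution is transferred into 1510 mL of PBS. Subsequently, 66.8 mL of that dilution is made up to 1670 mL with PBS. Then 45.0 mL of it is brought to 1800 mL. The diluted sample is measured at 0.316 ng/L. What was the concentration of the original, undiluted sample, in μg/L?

Overall dilution factor = 3 × 8 × 39.92 × 25 × 40 = 9.58 × 10⁵.
Original = 0.316 ng/L × 9.58 × 10⁵ = 3.03 × 10⁵ ng/L = 303 μg/L.

303 μg/L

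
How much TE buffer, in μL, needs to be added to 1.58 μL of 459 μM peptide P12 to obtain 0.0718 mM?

8.52 μL

0.0718 mM = 71.8 μM.
V₂ = C₁V₁/C₂ = 459 × 1.58 / 71.8 = 10.1 μL.
Diluent to add = V₂ − V₁ = 10.1 − 1.58 = 8.52 μL.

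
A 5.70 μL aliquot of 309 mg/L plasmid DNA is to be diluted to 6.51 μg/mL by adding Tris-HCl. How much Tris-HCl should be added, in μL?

265 μL

6.51 μg/mL = 6.51 mg/L.
V₂ = C₁V₁/C₂ = 309 × 5.70 / 6.51 = 271 μL.
Diluent to add = V₂ − V₁ = 271 − 5.70 = 265 μL.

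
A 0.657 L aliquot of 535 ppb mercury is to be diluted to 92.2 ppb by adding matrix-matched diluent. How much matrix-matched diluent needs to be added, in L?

3.16 L

V₂ = C₁V₁/C₂ = 535 × 0.657 / 92.2 = 3.81 L.
Diluent to add = V₂ − V₁ = 3.81 − 0.657 = 3.16 L.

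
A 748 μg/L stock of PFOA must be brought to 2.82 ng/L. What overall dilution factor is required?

2.65 × 10⁵

Factor = C₀/C_target = 748 μg/L / 2.82 ng/L = 2.65 × 10⁵.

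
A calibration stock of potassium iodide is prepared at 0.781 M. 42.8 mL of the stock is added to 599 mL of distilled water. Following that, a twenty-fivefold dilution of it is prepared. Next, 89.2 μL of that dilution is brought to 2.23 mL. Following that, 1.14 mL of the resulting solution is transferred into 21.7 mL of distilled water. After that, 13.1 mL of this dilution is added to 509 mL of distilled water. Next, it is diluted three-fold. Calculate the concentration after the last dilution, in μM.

0.0348 μM

Overall dilution factor = 15.00 × 25 × 25 × 20.04 × 39.85 × 3 = 2.25 × 10⁷.
0.781 M / 2.25 × 10⁷ = 3.48 × 10⁻⁸ M = 0.0348 μM.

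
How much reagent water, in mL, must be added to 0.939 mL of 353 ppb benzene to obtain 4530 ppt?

4530 ppt = 4.53 ppb.
V₂ = C₁V₁/C₂ = 353 × 0.939 / 4.53 = 73.2 mL.
Diluent to add = V₂ − V₁ = 73.2 − 0.939 = 72.2 mL.

72.2 mL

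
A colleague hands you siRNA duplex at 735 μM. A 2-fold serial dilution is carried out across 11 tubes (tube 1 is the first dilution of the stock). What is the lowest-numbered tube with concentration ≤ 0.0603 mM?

Tube n has concentration 735 μM / 2ⁿ.
Need 2ⁿ ≥ 735 μM / 0.0603 mM = 12.2, so n ≥ 3.61.
First such tube: n = 4.

tube 4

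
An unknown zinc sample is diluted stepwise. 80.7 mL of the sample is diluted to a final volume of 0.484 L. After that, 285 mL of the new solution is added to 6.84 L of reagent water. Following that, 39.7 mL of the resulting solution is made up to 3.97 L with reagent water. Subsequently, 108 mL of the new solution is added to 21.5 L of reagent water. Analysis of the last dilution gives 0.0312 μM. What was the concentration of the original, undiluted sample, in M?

0.0936 M

Overall dilution factor = 5.998 × 25 × 100 × 200.1 = 3.00 × 10⁶.
Original = 0.0312 μM × 3.00 × 10⁶ = 9.36 × 10⁴ μM = 0.0936 M.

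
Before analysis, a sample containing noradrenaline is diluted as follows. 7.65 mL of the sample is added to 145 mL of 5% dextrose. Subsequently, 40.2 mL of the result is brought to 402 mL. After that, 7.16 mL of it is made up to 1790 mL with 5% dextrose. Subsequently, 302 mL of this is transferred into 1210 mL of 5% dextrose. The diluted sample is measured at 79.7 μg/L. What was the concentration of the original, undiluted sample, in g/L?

Overall dilution factor = 19.95 × 10 × 250 × 5.007 = 2.50 × 10⁵.
Original = 79.7 μg/L × 2.50 × 10⁵ = 1.99 × 10⁷ μg/L = 19.9 g/L.

19.9 g/L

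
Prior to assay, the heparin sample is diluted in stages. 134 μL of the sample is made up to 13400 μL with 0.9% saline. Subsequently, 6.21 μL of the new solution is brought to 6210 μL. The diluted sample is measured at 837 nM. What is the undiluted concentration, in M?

Overall dilution factor = 100 × 1000 = 1.00 × 10⁵.
Original = 837 nM × 1.00 × 10⁵ = 8.37 × 10⁷ nM = 0.0837 M.

0.0837 M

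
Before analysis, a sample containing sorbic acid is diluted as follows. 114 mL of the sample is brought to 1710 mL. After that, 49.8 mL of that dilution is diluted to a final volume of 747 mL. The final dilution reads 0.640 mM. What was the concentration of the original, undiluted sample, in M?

0.144 M

Overall dilution factor = 15 × 15 = 225.
Original = 0.640 mM × 225 = 144 mM = 0.144 M.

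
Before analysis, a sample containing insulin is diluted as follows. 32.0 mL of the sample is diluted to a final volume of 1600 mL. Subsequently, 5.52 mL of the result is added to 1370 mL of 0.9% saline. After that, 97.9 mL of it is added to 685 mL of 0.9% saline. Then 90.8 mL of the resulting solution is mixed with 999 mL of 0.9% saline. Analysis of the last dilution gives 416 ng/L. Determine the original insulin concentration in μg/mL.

497 μg/mL

Overall dilution factor = 50 × 249.2 × 7.997 × 12.00 = 1.20 × 10⁶.
Original = 416 ng/L × 1.20 × 10⁶ = 4.97 × 10⁸ ng/L = 497 μg/mL.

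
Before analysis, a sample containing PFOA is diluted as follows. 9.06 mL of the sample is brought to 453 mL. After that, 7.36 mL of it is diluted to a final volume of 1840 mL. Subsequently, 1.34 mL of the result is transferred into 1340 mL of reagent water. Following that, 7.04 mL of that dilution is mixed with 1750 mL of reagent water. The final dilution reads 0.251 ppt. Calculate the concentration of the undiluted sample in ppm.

784 ppm

Overall dilution factor = 50 × 250 × 1001 × 249.6 = 3.12 × 10⁹.
Original = 0.251 ppt × 3.12 × 10⁹ = 7.84 × 10⁸ ppt = 784 ppm.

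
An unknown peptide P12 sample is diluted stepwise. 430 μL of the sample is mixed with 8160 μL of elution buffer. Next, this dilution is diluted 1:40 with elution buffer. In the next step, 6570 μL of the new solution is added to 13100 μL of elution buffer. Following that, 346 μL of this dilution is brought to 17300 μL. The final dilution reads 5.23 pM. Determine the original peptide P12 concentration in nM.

Overall dilution factor = 19.98 × 40 × 2.994 × 50 = 1.20 × 10⁵.
Original = 5.23 pM × 1.20 × 10⁵ = 6.26 × 10⁵ pM = 626 nM.

626 nM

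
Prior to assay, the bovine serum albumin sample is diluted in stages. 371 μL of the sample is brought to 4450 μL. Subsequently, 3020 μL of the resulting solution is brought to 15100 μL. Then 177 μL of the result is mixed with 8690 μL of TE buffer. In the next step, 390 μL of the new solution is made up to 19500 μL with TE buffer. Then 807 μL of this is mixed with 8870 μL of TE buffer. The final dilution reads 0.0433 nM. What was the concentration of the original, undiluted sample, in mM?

Overall dilution factor = 11.99 × 5 × 50.10 × 50 × 11.99 = 1.80 × 10⁶.
Original = 0.0433 nM × 1.80 × 10⁶ = 7.80 × 10⁴ nM = 0.0780 mM.

0.0780 mM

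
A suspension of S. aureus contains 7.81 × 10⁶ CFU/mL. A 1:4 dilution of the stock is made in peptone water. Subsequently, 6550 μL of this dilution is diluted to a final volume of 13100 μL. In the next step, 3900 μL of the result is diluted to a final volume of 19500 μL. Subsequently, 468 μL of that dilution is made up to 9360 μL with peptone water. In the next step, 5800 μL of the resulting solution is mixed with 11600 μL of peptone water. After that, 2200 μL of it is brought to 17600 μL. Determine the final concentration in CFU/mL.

Overall dilution factor = 4 × 2 × 5 × 20 × 3 × 8 = 1.92 × 10⁴.
7.81 × 10⁶ CFU/mL / 1.92 × 10⁴ = 407 CFU/mL.

407 CFU/mL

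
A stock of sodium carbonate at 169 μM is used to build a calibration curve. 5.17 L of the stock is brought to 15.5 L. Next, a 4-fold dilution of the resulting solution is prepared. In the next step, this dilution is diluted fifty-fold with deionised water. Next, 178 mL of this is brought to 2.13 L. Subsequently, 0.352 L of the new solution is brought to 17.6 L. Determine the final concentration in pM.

471 pM

Overall dilution factor = 2.998 × 4 × 50 × 11.97 × 50 = 3.59 × 10⁵.
169 μM / 3.59 × 10⁵ = 4.71 × 10⁻⁴ μM = 471 pM.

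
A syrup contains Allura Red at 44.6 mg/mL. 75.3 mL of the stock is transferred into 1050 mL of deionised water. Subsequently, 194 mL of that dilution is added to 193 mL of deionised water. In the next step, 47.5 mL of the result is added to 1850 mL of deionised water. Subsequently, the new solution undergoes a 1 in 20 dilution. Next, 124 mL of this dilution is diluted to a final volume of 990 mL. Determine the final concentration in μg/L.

235 μg/L

Overall dilution factor = 14.94 × 1.995 × 39.95 × 20 × 7.984 = 1.90 × 10⁵.
44.6 mg/mL / 1.90 × 10⁵ = 2.35 × 10⁻⁴ mg/mL = 235 μg/L.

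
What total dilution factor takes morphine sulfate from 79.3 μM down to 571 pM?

Factor = C₀/C_target = 79.3 μM / 571 pM = 1.39 × 10⁵.

1.39 × 10⁵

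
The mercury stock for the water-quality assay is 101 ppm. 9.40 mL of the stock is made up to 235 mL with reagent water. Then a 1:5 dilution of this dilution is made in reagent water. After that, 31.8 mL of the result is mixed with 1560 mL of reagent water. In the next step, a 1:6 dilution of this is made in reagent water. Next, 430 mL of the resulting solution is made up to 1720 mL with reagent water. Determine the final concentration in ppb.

Overall dilution factor = 25 × 5 × 50.06 × 6 × 4 = 1.50 × 10⁵.
101 ppm / 1.50 × 10⁵ = 6.73 × 10⁻⁴ ppm = 0.673 ppb.

0.673 ppb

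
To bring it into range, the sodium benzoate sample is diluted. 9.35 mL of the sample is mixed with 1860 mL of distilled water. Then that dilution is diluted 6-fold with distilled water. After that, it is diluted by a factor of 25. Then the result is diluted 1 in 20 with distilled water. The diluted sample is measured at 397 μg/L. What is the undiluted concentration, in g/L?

Overall dilution factor = 199.9 × 6 × 25 × 20 = 6.00 × 10⁵.
Original = 397 μg/L × 6.00 × 10⁵ = 2.38 × 10⁸ μg/L = 238 g/L.

238 g/L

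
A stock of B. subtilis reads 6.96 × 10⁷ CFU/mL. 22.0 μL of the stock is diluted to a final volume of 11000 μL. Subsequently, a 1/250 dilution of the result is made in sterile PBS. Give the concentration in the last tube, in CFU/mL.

Overall dilution factor = 500 × 250 = 1.25 × 10⁵.
6.96 × 10⁷ CFU/mL / 1.25 × 10⁵ = 557 CFU/mL.

557 CFU/mL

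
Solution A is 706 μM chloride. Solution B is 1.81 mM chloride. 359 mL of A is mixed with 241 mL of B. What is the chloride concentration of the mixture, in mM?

1.15 mM

C_B = 1.81 mM = 1810 μM.
C_mix = (C_A·V_A + C_B·V_B)/(V_A + V_B) = (706×359 + 1810×241) / 600.0 = 1149 μM = 1.15 mM.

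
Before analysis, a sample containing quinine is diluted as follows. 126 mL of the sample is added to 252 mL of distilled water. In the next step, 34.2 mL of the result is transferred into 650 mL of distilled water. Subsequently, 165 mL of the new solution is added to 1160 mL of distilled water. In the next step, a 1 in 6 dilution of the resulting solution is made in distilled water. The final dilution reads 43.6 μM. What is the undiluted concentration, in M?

Overall dilution factor = 3 × 20.01 × 8.030 × 6 = 2892.
Original = 43.6 μM × 2892 = 1.26 × 10⁵ μM = 0.126 M.

0.126 M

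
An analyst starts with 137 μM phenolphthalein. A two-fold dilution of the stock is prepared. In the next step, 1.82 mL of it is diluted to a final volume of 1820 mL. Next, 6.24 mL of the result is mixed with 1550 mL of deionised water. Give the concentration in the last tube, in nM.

0.275 nM

Overall dilution factor = 2 × 1000 × 249.4 = 4.99 × 10⁵.
137 μM / 4.99 × 10⁵ = 2.75 × 10⁻⁴ μM = 0.275 nM.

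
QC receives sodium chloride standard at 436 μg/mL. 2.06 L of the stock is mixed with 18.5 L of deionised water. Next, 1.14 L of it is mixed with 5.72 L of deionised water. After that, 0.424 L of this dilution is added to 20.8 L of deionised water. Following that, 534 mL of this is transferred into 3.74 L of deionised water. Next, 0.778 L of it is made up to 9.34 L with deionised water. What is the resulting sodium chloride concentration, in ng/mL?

Overall dilution factor = 9.981 × 6.018 × 50.06 × 8.004 × 12.01 = 2.89 × 10⁵.
436 μg/mL / 2.89 × 10⁵ = 1.51 × 10⁻³ μg/mL = 1.51 ng/mL.

1.51 ng/mL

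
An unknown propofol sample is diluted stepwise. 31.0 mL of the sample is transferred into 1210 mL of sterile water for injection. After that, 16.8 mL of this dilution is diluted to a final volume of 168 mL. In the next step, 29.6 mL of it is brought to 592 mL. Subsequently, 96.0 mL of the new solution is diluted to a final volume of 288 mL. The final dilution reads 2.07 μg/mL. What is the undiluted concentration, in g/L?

49.7 g/L

Overall dilution factor = 40.03 × 10 × 20 × 3 = 2.40 × 10⁴.
Original = 2.07 μg/mL × 2.40 × 10⁴ = 4.97 × 10⁴ μg/mL = 49.7 g/L.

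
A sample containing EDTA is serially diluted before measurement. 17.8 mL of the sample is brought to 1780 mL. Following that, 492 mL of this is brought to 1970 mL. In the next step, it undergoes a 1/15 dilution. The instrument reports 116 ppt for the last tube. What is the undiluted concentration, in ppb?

Overall dilution factor = 100 × 4.004 × 15 = 6006.
Original = 116 ppt × 6006 = 6.97 × 10⁵ ppt = 697 ppb.

697 ppb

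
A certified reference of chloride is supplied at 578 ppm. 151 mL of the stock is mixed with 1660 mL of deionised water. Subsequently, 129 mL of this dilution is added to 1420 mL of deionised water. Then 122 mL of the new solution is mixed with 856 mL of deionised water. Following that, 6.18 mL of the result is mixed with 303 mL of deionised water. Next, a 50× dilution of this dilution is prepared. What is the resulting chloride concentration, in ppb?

0.200 ppb

Overall dilution factor = 11.99 × 12.01 × 8.016 × 50.03 × 50 = 2.89 × 10⁶.
578 ppm / 2.89 × 10⁶ = 2.00 × 10⁻⁴ ppm = 0.200 ppb.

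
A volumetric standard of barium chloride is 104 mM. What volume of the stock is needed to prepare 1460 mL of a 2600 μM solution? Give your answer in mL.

36.5 mL

2600 μM = 2.60 mM.
V₁ = C₂V₂/C₁ = 2.60 × 1460 / 104 = 36.5 mL.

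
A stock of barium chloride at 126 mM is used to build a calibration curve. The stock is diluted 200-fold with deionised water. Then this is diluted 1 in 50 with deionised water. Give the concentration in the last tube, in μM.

Overall dilution factor = 200 × 50 = 1.00 × 10⁴.
126 mM / 1.00 × 10⁴ = 0.0126 mM = 12.6 μM.

12.6 μM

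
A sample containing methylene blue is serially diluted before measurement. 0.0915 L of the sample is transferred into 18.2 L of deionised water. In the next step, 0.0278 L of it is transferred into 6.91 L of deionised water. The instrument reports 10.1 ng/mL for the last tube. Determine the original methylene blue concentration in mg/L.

Overall dilution factor = 199.9 × 249.6 = 4.99 × 10⁴.
Original = 10.1 ng/mL × 4.99 × 10⁴ = 5.04 × 10⁵ ng/mL = 504 mg/L.

504 mg/L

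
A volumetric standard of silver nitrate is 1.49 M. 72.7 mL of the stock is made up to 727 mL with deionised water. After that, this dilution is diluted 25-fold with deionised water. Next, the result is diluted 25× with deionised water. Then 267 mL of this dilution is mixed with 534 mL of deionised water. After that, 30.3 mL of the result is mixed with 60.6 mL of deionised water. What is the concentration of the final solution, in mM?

0.0265 mM

Overall dilution factor = 10 × 25 × 25 × 3 × 3 = 5.62 × 10⁴.
1.49 M / 5.62 × 10⁴ = 2.65 × 10⁻⁵ M = 0.0265 mM.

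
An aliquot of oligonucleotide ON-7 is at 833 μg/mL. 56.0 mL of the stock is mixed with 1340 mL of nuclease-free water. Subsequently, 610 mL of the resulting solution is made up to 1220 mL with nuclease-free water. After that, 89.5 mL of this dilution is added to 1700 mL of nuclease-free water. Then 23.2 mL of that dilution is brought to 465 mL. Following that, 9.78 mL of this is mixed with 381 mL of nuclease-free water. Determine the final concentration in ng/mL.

1.04 ng/mL

Overall dilution factor = 24.93 × 2 × 19.99 × 20.04 × 39.96 = 7.98 × 10⁵.
833 μg/mL / 7.98 × 10⁵ = 1.04 × 10⁻³ μg/mL = 1.04 ng/mL.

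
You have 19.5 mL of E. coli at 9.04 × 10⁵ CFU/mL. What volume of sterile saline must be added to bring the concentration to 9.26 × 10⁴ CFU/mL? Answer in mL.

V₂ = C₁V₁/C₂ = 9.04 × 10⁵ × 19.5 / 9.26 × 10⁴ = 190 mL.
Diluent to add = V₂ − V₁ = 190 − 19.5 = 171 mL.

171 mL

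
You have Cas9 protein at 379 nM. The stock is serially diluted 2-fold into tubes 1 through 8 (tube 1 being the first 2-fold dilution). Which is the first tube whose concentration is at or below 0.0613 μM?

Tube n has concentration 379 nM / 2ⁿ.
Need 2ⁿ ≥ 379 nM / 0.0613 μM = 6.18, so n ≥ 2.63.
First such tube: n = 3.

tube 3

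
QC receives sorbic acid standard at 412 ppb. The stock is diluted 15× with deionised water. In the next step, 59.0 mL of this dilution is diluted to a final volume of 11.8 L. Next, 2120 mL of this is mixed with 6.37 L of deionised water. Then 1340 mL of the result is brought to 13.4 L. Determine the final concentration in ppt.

3.43 ppt

Overall dilution factor = 15 × 200 × 4.005 × 10 = 1.20 × 10⁵.
412 ppb / 1.20 × 10⁵ = 3.43 × 10⁻³ ppb = 3.43 ppt.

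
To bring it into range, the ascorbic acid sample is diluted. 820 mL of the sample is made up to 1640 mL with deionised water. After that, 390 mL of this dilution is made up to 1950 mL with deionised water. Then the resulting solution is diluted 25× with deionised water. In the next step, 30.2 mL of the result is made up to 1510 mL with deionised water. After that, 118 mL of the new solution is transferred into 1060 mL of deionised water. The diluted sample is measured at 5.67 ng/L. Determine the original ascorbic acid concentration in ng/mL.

708 ng/mL

Overall dilution factor = 2 × 5 × 25 × 50 × 9.983 = 1.25 × 10⁵.
Original = 5.67 ng/L × 1.25 × 10⁵ = 7.08 × 10⁵ ng/L = 708 ng/mL.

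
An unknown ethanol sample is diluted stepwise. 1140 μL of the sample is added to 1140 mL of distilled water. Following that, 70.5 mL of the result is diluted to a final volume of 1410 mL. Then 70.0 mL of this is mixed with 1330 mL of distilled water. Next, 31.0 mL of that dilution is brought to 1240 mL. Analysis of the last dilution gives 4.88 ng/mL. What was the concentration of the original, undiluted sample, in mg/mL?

Overall dilution factor = 1001 × 20 × 20 × 40 = 1.60 × 10⁷.
Original = 4.88 ng/mL × 1.60 × 10⁷ = 7.82 × 10⁷ ng/mL = 78.2 mg/mL.

78.2 mg/mL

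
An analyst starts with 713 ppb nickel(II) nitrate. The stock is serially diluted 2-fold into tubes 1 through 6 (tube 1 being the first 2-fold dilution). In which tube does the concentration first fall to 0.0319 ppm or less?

tube 5

Tube n has concentration 713 ppb / 2ⁿ.
Need 2ⁿ ≥ 713 ppb / 0.0319 ppm = 22.4, so n ≥ 4.48.
First such tube: n = 5.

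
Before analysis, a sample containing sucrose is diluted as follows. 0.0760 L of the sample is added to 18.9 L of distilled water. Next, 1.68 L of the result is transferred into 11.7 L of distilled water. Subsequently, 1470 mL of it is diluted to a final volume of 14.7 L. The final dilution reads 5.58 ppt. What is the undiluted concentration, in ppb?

Overall dilution factor = 249.7 × 7.964 × 10 = 1.99 × 10⁴.
Original = 5.58 ppt × 1.99 × 10⁴ = 1.11 × 10⁵ ppt = 111 ppb.

111 ppb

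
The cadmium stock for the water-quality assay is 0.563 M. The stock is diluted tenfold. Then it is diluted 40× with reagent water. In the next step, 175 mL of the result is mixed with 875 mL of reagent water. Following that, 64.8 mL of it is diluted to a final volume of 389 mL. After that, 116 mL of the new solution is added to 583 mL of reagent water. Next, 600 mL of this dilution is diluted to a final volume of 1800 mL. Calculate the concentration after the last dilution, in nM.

2160 nM

Overall dilution factor = 10 × 40 × 6 × 6.003 × 6.026 × 3 = 2.60 × 10⁵.
0.563 M / 2.60 × 10⁵ = 2.16 × 10⁻⁶ M = 2160 nM.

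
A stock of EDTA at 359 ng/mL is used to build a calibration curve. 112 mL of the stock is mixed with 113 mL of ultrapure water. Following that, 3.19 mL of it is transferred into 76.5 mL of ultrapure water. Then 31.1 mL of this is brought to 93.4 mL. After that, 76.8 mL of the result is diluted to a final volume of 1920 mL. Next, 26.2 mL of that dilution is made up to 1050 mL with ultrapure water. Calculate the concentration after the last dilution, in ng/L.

Overall dilution factor = 2.009 × 24.98 × 3.003 × 25 × 40.08 = 1.51 × 10⁵.
359 ng/mL / 1.51 × 10⁵ = 2.38 × 10⁻³ ng/mL = 2.38 ng/L.

2.38 ng/L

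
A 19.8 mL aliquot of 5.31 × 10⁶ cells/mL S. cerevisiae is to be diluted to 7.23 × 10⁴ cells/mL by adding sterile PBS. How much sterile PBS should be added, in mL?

1430 mL

V₂ = C₁V₁/C₂ = 5.31 × 10⁶ × 19.8 / 7.23 × 10⁴ = 1454 mL.
Diluent to add = V₂ − V₁ = 1454 − 19.8 = 1430 mL.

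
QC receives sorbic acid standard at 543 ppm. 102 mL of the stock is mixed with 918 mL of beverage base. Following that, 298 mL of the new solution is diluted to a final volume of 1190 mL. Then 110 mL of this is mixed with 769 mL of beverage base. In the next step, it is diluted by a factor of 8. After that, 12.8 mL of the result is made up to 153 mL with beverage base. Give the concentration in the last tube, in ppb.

17.8 ppb

Overall dilution factor = 10 × 3.993 × 7.991 × 8 × 11.95 = 3.05 × 10⁴.
543 ppm / 3.05 × 10⁴ = 0.0178 ppm = 17.8 ppb.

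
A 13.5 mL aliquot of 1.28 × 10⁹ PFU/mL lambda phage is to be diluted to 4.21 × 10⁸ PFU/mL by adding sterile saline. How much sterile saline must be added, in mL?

27.5 mL

V₂ = C₁V₁/C₂ = 1.28 × 10⁹ × 13.5 / 4.21 × 10⁸ = 41.0 mL.
Diluent to add = V₂ − V₁ = 41.0 − 13.5 = 27.5 mL.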